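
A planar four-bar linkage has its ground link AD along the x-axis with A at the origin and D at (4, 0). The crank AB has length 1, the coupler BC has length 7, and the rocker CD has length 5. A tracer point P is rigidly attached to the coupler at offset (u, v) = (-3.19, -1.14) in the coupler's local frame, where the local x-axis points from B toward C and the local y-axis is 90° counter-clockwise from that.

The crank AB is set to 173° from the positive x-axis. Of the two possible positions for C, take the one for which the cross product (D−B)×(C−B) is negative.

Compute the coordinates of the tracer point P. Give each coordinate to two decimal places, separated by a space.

A=(0,0), D=(4.00,0)
B = A + 1.00·(cos173°, sin173°) = (-0.9925, 0.1219)
|BD| = 4.9940
circle(B,7.00) ∩ circle(D,5.00): a=4.8999, h=4.9991
  candidates: C₊=(4.0279,4.9999) cross=24.966; C₋=(3.7839,-4.9953) cross=-24.966
  mode - wants cross < 0 → take C=(3.7839,-4.9953) (cross=-24.966)
ex = (C−B)/|BC| = (0.6823,-0.7310); ey = (0.7310,0.6823)
P = B + -3.19·ex + -1.14·ey = (-4.0026,1.6760)

-4.00 1.68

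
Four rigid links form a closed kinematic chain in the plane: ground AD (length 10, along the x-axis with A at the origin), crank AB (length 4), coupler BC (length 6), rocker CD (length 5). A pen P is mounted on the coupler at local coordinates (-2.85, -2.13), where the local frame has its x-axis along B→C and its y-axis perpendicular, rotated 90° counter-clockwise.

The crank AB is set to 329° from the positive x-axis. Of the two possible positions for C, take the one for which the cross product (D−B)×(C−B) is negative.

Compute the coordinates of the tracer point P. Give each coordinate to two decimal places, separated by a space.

A=(0,0), D=(10.00,0)
B = A + 4.00·(cos329°, sin329°) = (3.4287, -2.0602)
|BD| = 6.8867
circle(B,6.00) ∩ circle(D,5.00): a=4.2420, h=4.2433
  candidates: C₊=(6.2070,3.2578) cross=29.222; C₋=(8.7458,-4.8401) cross=-29.222
  mode - wants cross < 0 → take C=(8.7458,-4.8401) (cross=-29.222)
ex = (C−B)/|BC| = (0.8862,-0.4633); ey = (0.4633,0.8862)
P = B + -2.85·ex + -2.13·ey = (-0.0839,-2.6272)

-0.08 -2.63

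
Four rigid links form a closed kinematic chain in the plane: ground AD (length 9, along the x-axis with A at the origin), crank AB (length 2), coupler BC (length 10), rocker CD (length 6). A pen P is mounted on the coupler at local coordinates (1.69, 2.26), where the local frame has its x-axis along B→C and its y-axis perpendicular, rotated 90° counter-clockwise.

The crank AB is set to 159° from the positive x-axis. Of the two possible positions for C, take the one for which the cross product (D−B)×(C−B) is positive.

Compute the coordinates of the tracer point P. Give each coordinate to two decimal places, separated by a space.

-1.50 3.51

A=(0,0), D=(9.00,0)
B = A + 2.00·(cos159°, sin159°) = (-1.8672, 0.7167)
|BD| = 10.8908
circle(B,10.00) ∩ circle(D,6.00): a=8.3837, h=5.4511
  candidates: C₊=(6.8571,5.6043) cross=59.367; C₋=(6.1396,-5.2743) cross=-59.367
  mode + wants cross > 0 → take C=(6.8571,5.6043) (cross=59.367)
ex = (C−B)/|BC| = (0.8724,0.4888); ey = (-0.4888,0.8724)
P = B + 1.69·ex + 2.26·ey = (-1.4973,3.5144)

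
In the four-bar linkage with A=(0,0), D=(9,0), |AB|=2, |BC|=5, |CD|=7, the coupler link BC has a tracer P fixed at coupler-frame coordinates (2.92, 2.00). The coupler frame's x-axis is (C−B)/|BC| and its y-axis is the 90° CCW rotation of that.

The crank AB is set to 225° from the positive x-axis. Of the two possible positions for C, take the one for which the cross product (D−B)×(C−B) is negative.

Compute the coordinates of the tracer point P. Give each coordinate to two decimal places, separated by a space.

A=(0,0), D=(9.00,0)
B = A + 2.00·(cos225°, sin225°) = (-1.4142, -1.4142)
|BD| = 10.5098
circle(B,5.00) ∩ circle(D,7.00): a=4.1131, h=2.8429
  candidates: C₊=(2.2789,1.9563) cross=29.879; C₋=(3.0440,-3.6778) cross=-29.879
  mode - wants cross < 0 → take C=(3.0440,-3.6778) (cross=-29.879)
ex = (C−B)/|BC| = (0.8917,-0.4527); ey = (0.4527,0.8917)
P = B + 2.92·ex + 2.00·ey = (2.0949,-0.9529)

2.09 -0.95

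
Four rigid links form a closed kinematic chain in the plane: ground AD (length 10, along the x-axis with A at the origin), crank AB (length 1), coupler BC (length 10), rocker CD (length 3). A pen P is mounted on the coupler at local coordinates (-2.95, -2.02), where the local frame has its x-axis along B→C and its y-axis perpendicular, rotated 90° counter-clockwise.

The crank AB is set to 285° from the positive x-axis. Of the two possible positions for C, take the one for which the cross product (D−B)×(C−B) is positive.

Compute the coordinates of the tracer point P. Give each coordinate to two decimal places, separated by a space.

-1.66 -3.98

A=(0,0), D=(10.00,0)
B = A + 1.00·(cos285°, sin285°) = (0.2588, -0.9659)
|BD| = 9.7890
circle(B,10.00) ∩ circle(D,3.00): a=9.5426, h=2.9899
  candidates: C₊=(9.4598,2.9510) cross=29.268; C₋=(10.0498,-2.9996) cross=-29.268
  mode + wants cross > 0 → take C=(9.4598,2.9510) (cross=29.268)
ex = (C−B)/|BC| = (0.9201,0.3917); ey = (-0.3917,0.9201)
P = B + -2.95·ex + -2.02·ey = (-1.6643,-3.9800)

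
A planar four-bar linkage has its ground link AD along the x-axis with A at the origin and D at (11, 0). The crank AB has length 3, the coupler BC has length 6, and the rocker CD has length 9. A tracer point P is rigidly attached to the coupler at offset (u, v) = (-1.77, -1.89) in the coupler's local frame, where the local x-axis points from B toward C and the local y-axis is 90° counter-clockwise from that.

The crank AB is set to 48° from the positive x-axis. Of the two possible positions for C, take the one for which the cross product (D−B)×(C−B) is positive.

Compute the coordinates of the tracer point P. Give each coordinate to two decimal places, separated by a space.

A=(0,0), D=(11.00,0)
B = A + 3.00·(cos48°, sin48°) = (2.0074, 2.2294)
|BD| = 9.2648
circle(B,6.00) ∩ circle(D,9.00): a=2.2039, h=5.5806
  candidates: C₊=(5.4894,7.1157) cross=51.703; C₋=(2.8036,-3.7175) cross=-51.703
  mode + wants cross > 0 → take C=(5.4894,7.1157) (cross=51.703)
ex = (C−B)/|BC| = (0.5803,0.8144); ey = (-0.8144,0.5803)
P = B + -1.77·ex + -1.89·ey = (2.5194,-0.3088)

2.52 -0.31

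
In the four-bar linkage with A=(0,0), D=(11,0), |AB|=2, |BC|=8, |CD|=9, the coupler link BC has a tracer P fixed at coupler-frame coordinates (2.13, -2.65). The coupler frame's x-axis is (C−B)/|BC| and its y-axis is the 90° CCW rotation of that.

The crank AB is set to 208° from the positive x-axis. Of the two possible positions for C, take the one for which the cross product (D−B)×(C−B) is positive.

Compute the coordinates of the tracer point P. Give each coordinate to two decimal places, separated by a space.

A=(0,0), D=(11.00,0)
B = A + 2.00·(cos208°, sin208°) = (-1.7659, -0.9389)
|BD| = 12.8004
circle(B,8.00) ∩ circle(D,9.00): a=5.7361, h=5.5764
  candidates: C₊=(3.5458,5.0432) cross=71.380; C₋=(4.3638,-6.0796) cross=-71.380
  mode + wants cross > 0 → take C=(3.5458,5.0432) (cross=71.380)
ex = (C−B)/|BC| = (0.6640,0.7478); ey = (-0.7478,0.6640)
P = B + 2.13·ex + -2.65·ey = (1.6299,-1.1057)

1.63 -1.11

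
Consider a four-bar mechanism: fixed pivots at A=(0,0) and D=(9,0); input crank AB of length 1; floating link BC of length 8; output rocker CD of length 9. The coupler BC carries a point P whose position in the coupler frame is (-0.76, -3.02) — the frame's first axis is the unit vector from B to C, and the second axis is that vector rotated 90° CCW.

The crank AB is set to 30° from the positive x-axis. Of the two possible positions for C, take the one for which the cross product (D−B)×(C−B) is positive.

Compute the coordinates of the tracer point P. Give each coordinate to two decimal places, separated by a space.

A=(0,0), D=(9.00,0)
B = A + 1.00·(cos30°, sin30°) = (0.8660, 0.5000)
|BD| = 8.1493
circle(B,8.00) ∩ circle(D,9.00): a=3.0316, h=7.4033
  candidates: C₊=(4.3462,7.7034) cross=60.332; C₋=(3.4377,-7.0754) cross=-60.332
  mode + wants cross > 0 → take C=(4.3462,7.7034) (cross=60.332)
ex = (C−B)/|BC| = (0.4350,0.9004); ey = (-0.9004,0.4350)
P = B + -0.76·ex + -3.02·ey = (3.2547,-1.4981)

3.25 -1.50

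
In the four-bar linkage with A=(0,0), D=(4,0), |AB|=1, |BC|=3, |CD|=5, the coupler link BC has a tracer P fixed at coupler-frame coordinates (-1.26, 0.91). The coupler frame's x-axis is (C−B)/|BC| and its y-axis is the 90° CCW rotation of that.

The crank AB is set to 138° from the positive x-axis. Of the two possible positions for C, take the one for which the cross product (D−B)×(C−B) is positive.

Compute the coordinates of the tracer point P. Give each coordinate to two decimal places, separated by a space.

-2.06 -0.16

A=(0,0), D=(4.00,0)
B = A + 1.00·(cos138°, sin138°) = (-0.7431, 0.6691)
|BD| = 4.7901
circle(B,3.00) ∩ circle(D,5.00): a=0.7249, h=2.9111
  candidates: C₊=(0.3813,3.4504) cross=13.944; C₋=(-0.4320,-2.3147) cross=-13.944
  mode + wants cross > 0 → take C=(0.3813,3.4504) (cross=13.944)
ex = (C−B)/|BC| = (0.3748,0.9271); ey = (-0.9271,0.3748)
P = B + -1.26·ex + 0.91·ey = (-2.0591,-0.1579)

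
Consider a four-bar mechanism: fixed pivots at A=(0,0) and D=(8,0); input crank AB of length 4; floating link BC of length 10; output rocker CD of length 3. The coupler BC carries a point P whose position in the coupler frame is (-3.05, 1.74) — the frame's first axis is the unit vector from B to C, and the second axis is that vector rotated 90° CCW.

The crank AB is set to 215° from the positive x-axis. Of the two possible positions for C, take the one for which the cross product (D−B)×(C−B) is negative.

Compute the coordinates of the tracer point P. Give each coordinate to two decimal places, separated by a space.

A=(0,0), D=(8.00,0)
B = A + 4.00·(cos215°, sin215°) = (-3.2766, -2.2943)
|BD| = 11.5076
circle(B,10.00) ∩ circle(D,3.00): a=9.7077, h=2.4001
  candidates: C₊=(5.7577,1.9930) cross=27.619; C₋=(6.7147,-2.7107) cross=-27.619
  mode - wants cross < 0 → take C=(6.7147,-2.7107) (cross=-27.619)
ex = (C−B)/|BC| = (0.9991,-0.0416); ey = (0.0416,0.9991)
P = B + -3.05·ex + 1.74·ey = (-6.2515,-0.4288)

-6.25 -0.43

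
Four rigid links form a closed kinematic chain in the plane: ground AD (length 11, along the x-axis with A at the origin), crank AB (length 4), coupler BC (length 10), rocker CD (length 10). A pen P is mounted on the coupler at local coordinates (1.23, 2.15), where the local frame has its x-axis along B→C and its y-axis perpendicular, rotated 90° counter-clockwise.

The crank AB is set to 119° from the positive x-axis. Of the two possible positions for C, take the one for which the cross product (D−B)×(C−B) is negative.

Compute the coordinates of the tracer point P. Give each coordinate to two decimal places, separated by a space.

0.53 3.38

A=(0,0), D=(11.00,0)
B = A + 4.00·(cos119°, sin119°) = (-1.9392, 3.4985)
|BD| = 13.4039
circle(B,10.00) ∩ circle(D,10.00): a=6.7019, h=7.4219
  candidates: C₊=(6.4675,8.9138) cross=99.482; C₋=(2.5932,-5.4154) cross=-99.482
  mode - wants cross < 0 → take C=(2.5932,-5.4154) (cross=-99.482)
ex = (C−B)/|BC| = (0.4532,-0.8914); ey = (0.8914,0.4532)
P = B + 1.23·ex + 2.15·ey = (0.5347,3.3766)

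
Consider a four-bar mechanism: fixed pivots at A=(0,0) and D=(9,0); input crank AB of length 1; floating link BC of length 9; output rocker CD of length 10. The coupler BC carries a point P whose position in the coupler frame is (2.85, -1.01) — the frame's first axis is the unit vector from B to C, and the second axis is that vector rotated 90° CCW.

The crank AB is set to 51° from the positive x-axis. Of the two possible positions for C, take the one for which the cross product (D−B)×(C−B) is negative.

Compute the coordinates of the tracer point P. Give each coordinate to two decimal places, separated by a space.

0.37 -2.24

A=(0,0), D=(9.00,0)
B = A + 1.00·(cos51°, sin51°) = (0.6293, 0.7771)
|BD| = 8.4067
circle(B,9.00) ∩ circle(D,10.00): a=3.0733, h=8.4590
  candidates: C₊=(4.4714,8.9158) cross=71.112; C₋=(2.9075,-7.9298) cross=-71.112
  mode - wants cross < 0 → take C=(2.9075,-7.9298) (cross=-71.112)
ex = (C−B)/|BC| = (0.2531,-0.9674); ey = (0.9674,0.2531)
P = B + 2.85·ex + -1.01·ey = (0.3736,-2.2357)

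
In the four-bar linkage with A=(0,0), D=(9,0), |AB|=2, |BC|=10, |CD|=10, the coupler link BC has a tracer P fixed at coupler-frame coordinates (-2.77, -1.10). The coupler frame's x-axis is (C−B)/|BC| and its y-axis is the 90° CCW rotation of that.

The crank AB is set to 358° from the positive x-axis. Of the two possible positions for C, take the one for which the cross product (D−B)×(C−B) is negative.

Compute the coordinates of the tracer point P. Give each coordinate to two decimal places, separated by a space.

A=(0,0), D=(9.00,0)
B = A + 2.00·(cos358°, sin358°) = (1.9988, -0.0698)
|BD| = 7.0016
circle(B,10.00) ∩ circle(D,10.00): a=3.5008, h=9.3672
  candidates: C₊=(5.4060,9.3318) cross=65.585; C₋=(5.5928,-9.4016) cross=-65.585
  mode - wants cross < 0 → take C=(5.5928,-9.4016) (cross=-65.585)
ex = (C−B)/|BC| = (0.3594,-0.9332); ey = (0.9332,0.3594)
P = B + -2.77·ex + -1.10·ey = (-0.0233,2.1198)

-0.02 2.12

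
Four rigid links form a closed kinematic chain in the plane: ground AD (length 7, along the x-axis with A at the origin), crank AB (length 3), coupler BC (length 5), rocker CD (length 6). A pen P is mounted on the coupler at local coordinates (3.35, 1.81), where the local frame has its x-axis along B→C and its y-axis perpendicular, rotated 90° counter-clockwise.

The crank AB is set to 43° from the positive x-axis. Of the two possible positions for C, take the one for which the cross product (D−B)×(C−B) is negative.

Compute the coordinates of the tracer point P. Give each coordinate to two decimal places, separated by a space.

A=(0,0), D=(7.00,0)
B = A + 3.00·(cos43°, sin43°) = (2.1941, 2.0460)
|BD| = 5.2233
circle(B,5.00) ∩ circle(D,6.00): a=1.5587, h=4.7508
  candidates: C₊=(5.4891,5.8067) cross=24.815; C₋=(1.7673,-2.9358) cross=-24.815
  mode - wants cross < 0 → take C=(1.7673,-2.9358) (cross=-24.815)
ex = (C−B)/|BC| = (-0.0854,-0.9964); ey = (0.9964,-0.0854)
P = B + 3.35·ex + 1.81·ey = (3.7115,-1.4463)

3.71 -1.45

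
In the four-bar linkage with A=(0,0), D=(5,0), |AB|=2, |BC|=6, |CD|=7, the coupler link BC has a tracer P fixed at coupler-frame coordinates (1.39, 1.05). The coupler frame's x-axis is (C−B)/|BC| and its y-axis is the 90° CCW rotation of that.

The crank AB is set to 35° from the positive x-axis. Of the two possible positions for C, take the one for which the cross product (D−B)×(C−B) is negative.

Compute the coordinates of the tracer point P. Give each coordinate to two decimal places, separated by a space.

2.17 -0.51

A=(0,0), D=(5.00,0)
B = A + 2.00·(cos35°, sin35°) = (1.6383, 1.1472)
|BD| = 3.5520
circle(B,6.00) ∩ circle(D,7.00): a=-0.0539, h=5.9998
  candidates: C₊=(3.5249,6.8428) cross=21.311; C₋=(-0.3504,-4.5137) cross=-21.311
  mode - wants cross < 0 → take C=(-0.3504,-4.5137) (cross=-21.311)
ex = (C−B)/|BC| = (-0.3314,-0.9435); ey = (0.9435,-0.3314)
P = B + 1.39·ex + 1.05·ey = (2.1682,-0.5123)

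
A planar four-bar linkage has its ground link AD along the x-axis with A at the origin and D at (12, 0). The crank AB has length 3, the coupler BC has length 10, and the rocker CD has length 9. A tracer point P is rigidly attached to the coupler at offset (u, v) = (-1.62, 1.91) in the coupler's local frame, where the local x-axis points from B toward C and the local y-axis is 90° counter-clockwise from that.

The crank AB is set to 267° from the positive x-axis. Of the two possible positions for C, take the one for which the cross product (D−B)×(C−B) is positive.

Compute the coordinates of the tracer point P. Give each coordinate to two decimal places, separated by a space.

-2.63 -3.41

A=(0,0), D=(12.00,0)
B = A + 3.00·(cos267°, sin267°) = (-0.1570, -2.9959)
|BD| = 12.5207
circle(B,10.00) ∩ circle(D,9.00): a=7.0191, h=7.1227
  candidates: C₊=(4.9539,5.5994) cross=89.181; C₋=(8.3625,-8.2322) cross=-89.181
  mode + wants cross > 0 → take C=(4.9539,5.5994) (cross=89.181)
ex = (C−B)/|BC| = (0.5111,0.8595); ey = (-0.8595,0.5111)
P = B + -1.62·ex + 1.91·ey = (-2.6267,-3.4121)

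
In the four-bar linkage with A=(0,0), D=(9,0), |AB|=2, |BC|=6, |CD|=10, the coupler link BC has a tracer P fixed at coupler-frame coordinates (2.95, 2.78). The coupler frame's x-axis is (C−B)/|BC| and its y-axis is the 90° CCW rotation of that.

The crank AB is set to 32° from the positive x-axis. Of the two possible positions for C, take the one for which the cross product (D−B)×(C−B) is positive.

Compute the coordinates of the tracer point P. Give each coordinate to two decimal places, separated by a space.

-0.98 4.11

A=(0,0), D=(9.00,0)
B = A + 2.00·(cos32°, sin32°) = (1.6961, 1.0598)
|BD| = 7.3804
circle(B,6.00) ∩ circle(D,10.00): a=-0.6456, h=5.9652
  candidates: C₊=(1.9138,7.0559) cross=44.025; C₋=(0.2006,-4.7508) cross=-44.025
  mode + wants cross > 0 → take C=(1.9138,7.0559) (cross=44.025)
ex = (C−B)/|BC| = (0.0363,0.9993); ey = (-0.9993,0.0363)
P = B + 2.95·ex + 2.78·ey = (-0.9750,4.1088)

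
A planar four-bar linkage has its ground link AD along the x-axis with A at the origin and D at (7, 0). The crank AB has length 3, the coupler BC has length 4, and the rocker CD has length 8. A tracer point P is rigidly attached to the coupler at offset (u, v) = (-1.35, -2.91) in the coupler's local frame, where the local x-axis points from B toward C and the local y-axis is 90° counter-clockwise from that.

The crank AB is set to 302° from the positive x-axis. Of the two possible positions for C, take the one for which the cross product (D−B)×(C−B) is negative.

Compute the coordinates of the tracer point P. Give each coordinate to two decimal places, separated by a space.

-1.52 -1.74

A=(0,0), D=(7.00,0)
B = A + 3.00·(cos302°, sin302°) = (1.5898, -2.5441)
|BD| = 5.9786
circle(B,4.00) ∩ circle(D,8.00): a=-1.0250, h=3.8664
  candidates: C₊=(-0.9832,0.5185) cross=23.116; C₋=(2.3075,-6.4792) cross=-23.116
  mode - wants cross < 0 → take C=(2.3075,-6.4792) (cross=-23.116)
ex = (C−B)/|BC| = (0.1794,-0.9838); ey = (0.9838,0.1794)
P = B + -1.35·ex + -2.91·ey = (-1.5152,-1.7382)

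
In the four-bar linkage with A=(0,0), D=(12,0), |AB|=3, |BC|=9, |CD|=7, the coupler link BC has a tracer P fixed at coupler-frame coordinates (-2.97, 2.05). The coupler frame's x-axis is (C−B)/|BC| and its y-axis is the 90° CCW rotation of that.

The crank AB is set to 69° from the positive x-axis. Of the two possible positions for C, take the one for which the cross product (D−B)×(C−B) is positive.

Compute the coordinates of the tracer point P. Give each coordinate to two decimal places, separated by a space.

A=(0,0), D=(12.00,0)
B = A + 3.00·(cos69°, sin69°) = (1.0751, 2.8007)
|BD| = 11.2782
circle(B,9.00) ∩ circle(D,7.00): a=7.0578, h=5.5846
  candidates: C₊=(9.2986,6.4578) cross=62.984; C₋=(6.5249,-4.3616) cross=-62.984
  mode + wants cross > 0 → take C=(9.2986,6.4578) (cross=62.984)
ex = (C−B)/|BC| = (0.9137,0.4063); ey = (-0.4063,0.9137)
P = B + -2.97·ex + 2.05·ey = (-2.4716,3.4671)

-2.47 3.47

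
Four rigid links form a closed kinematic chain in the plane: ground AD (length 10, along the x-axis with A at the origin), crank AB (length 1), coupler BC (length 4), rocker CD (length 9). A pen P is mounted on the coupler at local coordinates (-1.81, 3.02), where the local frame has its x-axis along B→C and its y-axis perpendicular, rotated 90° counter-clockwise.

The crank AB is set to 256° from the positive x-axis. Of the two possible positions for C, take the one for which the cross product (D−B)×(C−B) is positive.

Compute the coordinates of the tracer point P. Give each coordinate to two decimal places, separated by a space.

A=(0,0), D=(10.00,0)
B = A + 1.00·(cos256°, sin256°) = (-0.2419, -0.9703)
|BD| = 10.2878
circle(B,4.00) ∩ circle(D,9.00): a=1.9848, h=3.4728
  candidates: C₊=(1.4065,2.6743) cross=35.728; C₋=(2.0616,-4.2404) cross=-35.728
  mode + wants cross > 0 → take C=(1.4065,2.6743) (cross=35.728)
ex = (C−B)/|BC| = (0.4121,0.9111); ey = (-0.9111,0.4121)
P = B + -1.81·ex + 3.02·ey = (-3.7395,-1.3749)

-3.74 -1.37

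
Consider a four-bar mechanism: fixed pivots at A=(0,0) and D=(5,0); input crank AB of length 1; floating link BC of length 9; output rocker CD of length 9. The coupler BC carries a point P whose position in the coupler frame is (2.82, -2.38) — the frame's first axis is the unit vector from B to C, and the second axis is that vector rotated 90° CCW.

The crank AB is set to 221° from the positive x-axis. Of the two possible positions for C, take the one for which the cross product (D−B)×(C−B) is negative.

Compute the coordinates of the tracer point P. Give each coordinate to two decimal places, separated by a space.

A=(0,0), D=(5.00,0)
B = A + 1.00·(cos221°, sin221°) = (-0.7547, -0.6561)
|BD| = 5.7920
circle(B,9.00) ∩ circle(D,9.00): a=2.8960, h=8.5213
  candidates: C₊=(1.1574,8.1385) cross=49.355; C₋=(3.0879,-8.7945) cross=-49.355
  mode - wants cross < 0 → take C=(3.0879,-8.7945) (cross=-49.355)
ex = (C−B)/|BC| = (0.4270,-0.9043); ey = (0.9043,0.4270)
P = B + 2.82·ex + -2.38·ey = (-1.7029,-4.2223)

-1.70 -4.22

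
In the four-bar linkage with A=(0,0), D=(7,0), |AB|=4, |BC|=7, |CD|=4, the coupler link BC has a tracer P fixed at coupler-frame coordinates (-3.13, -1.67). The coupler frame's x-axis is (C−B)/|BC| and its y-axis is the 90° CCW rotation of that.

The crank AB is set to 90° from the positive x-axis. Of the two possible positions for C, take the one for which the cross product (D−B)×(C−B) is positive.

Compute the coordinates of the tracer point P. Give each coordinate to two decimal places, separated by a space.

-3.13 2.33

A=(0,0), D=(7.00,0)
B = A + 4.00·(cos90°, sin90°) = (0.0000, 4.0000)
|BD| = 8.0623
circle(B,7.00) ∩ circle(D,4.00): a=6.0777, h=3.4730
  candidates: C₊=(7.0000,4.0000) cross=28.000; C₋=(3.5538,-2.0308) cross=-28.000
  mode + wants cross > 0 → take C=(7.0000,4.0000) (cross=28.000)
ex = (C−B)/|BC| = (1.0000,0.0000); ey = (-0.0000,1.0000)
P = B + -3.13·ex + -1.67·ey = (-3.1300,2.3300)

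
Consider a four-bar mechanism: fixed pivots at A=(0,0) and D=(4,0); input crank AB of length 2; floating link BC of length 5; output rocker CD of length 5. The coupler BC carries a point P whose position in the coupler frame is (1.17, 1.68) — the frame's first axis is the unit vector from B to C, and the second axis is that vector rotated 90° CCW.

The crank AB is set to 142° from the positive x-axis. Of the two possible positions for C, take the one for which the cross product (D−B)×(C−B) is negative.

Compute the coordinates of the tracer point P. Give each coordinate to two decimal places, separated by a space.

0.42 0.79

A=(0,0), D=(4.00,0)
B = A + 2.00·(cos142°, sin142°) = (-1.5760, 1.2313)
|BD| = 5.7104
circle(B,5.00) ∩ circle(D,5.00): a=2.8552, h=4.1046
  candidates: C₊=(2.0971,4.6237) cross=23.439; C₋=(0.3269,-3.3924) cross=-23.439
  mode - wants cross < 0 → take C=(0.3269,-3.3924) (cross=-23.439)
ex = (C−B)/|BC| = (0.3806,-0.9247); ey = (0.9247,0.3806)
P = B + 1.17·ex + 1.68·ey = (0.4228,0.7888)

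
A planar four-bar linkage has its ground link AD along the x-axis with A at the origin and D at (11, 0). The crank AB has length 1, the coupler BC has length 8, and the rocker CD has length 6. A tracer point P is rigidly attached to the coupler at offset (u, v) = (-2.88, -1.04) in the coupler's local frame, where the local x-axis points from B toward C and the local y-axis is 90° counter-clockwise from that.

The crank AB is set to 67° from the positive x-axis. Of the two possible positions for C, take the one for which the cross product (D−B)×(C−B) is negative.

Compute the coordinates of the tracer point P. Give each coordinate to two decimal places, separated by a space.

-2.50 1.92

A=(0,0), D=(11.00,0)
B = A + 1.00·(cos67°, sin67°) = (0.3907, 0.9205)
|BD| = 10.6491
circle(B,8.00) ∩ circle(D,6.00): a=6.6392, h=4.4633
  candidates: C₊=(7.3909,4.7932) cross=47.530; C₋=(6.6193,-4.0999) cross=-47.530
  mode - wants cross < 0 → take C=(6.6193,-4.0999) (cross=-47.530)
ex = (C−B)/|BC| = (0.7786,-0.6276); ey = (0.6276,0.7786)
P = B + -2.88·ex + -1.04·ey = (-2.5042,1.9182)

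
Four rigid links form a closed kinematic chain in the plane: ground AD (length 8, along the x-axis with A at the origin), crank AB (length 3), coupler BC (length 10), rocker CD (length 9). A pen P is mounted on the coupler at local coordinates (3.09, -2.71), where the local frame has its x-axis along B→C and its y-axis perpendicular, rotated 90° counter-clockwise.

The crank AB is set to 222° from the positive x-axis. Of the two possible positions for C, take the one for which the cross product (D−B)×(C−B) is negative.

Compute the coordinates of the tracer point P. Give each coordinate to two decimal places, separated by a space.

-1.69 -6.08

A=(0,0), D=(8.00,0)
B = A + 3.00·(cos222°, sin222°) = (-2.2294, -2.0074)
|BD| = 10.4245
circle(B,10.00) ∩ circle(D,9.00): a=6.1236, h=7.9058
  candidates: C₊=(2.2572,6.9296) cross=82.414; C₋=(5.3019,-8.5861) cross=-82.414
  mode - wants cross < 0 → take C=(5.3019,-8.5861) (cross=-82.414)
ex = (C−B)/|BC| = (0.7531,-0.6579); ey = (0.6579,0.7531)
P = B + 3.09·ex + -2.71·ey = (-1.6851,-6.0812)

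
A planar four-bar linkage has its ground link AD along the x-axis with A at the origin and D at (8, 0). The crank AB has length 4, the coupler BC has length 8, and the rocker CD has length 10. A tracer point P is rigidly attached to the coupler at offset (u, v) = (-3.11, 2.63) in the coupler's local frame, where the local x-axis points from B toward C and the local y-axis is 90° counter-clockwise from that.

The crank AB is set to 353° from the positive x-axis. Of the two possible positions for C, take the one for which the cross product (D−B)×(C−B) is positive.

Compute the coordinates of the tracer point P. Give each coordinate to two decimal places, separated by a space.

2.86 -4.41

A=(0,0), D=(8.00,0)
B = A + 4.00·(cos353°, sin353°) = (3.9702, -0.4875)
|BD| = 4.0592
circle(B,8.00) ∩ circle(D,10.00): a=-2.4048, h=7.6300
  candidates: C₊=(0.6665,6.7985) cross=30.972; C₋=(2.4991,-8.3511) cross=-30.972
  mode + wants cross > 0 → take C=(0.6665,6.7985) (cross=30.972)
ex = (C−B)/|BC| = (-0.4130,0.9107); ey = (-0.9107,-0.4130)
P = B + -3.11·ex + 2.63·ey = (2.8592,-4.4060)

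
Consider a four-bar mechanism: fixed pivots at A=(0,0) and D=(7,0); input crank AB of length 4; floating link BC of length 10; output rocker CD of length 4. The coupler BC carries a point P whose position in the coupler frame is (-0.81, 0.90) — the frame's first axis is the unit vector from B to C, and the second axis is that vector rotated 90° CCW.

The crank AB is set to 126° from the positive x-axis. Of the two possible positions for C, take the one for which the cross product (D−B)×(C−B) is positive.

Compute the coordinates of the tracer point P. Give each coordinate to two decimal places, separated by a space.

-3.22 4.08

A=(0,0), D=(7.00,0)
B = A + 4.00·(cos126°, sin126°) = (-2.3511, 3.2361)
|BD| = 9.8953
circle(B,10.00) ∩ circle(D,4.00): a=9.1921, h=3.9377
  candidates: C₊=(7.6233,3.9511) cross=38.965; C₋=(5.0477,-3.4912) cross=-38.965
  mode + wants cross > 0 → take C=(7.6233,3.9511) (cross=38.965)
ex = (C−B)/|BC| = (0.9974,0.0715); ey = (-0.0715,0.9974)
P = B + -0.81·ex + 0.90·ey = (-3.2234,4.0758)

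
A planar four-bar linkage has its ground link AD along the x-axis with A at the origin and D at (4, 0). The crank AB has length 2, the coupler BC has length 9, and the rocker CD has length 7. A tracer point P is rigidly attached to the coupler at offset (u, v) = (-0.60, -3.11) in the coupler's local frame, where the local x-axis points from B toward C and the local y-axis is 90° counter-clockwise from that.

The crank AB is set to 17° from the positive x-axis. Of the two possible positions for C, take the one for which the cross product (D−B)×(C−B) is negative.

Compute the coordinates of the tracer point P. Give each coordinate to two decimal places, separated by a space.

A=(0,0), D=(4.00,0)
B = A + 2.00·(cos17°, sin17°) = (1.9126, 0.5847)
|BD| = 2.1677
circle(B,9.00) ∩ circle(D,7.00): a=8.4648, h=3.0573
  candidates: C₊=(10.8883,1.2453) cross=6.627; C₋=(9.2389,-4.6426) cross=-6.627
  mode - wants cross < 0 → take C=(9.2389,-4.6426) (cross=-6.627)
ex = (C−B)/|BC| = (0.8140,-0.5808); ey = (0.5808,0.8140)
P = B + -0.60·ex + -3.11·ey = (-0.3821,-1.5984)

-0.38 -1.60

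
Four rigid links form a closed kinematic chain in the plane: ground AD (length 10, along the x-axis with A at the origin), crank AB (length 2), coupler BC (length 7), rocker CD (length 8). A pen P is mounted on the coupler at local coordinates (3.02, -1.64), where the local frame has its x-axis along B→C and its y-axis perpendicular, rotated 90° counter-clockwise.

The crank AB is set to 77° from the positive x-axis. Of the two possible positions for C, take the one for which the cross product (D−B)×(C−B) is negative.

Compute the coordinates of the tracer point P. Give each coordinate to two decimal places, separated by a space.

A=(0,0), D=(10.00,0)
B = A + 2.00·(cos77°, sin77°) = (0.4499, 1.9487)
|BD| = 9.7469
circle(B,7.00) ∩ circle(D,8.00): a=4.1040, h=5.6708
  candidates: C₊=(5.6048,6.6845) cross=55.272; C₋=(3.3372,-4.4280) cross=-55.272
  mode - wants cross < 0 → take C=(3.3372,-4.4280) (cross=-55.272)
ex = (C−B)/|BC| = (0.4125,-0.9110); ey = (0.9110,0.4125)
P = B + 3.02·ex + -1.64·ey = (0.2016,-1.4788)

0.20 -1.48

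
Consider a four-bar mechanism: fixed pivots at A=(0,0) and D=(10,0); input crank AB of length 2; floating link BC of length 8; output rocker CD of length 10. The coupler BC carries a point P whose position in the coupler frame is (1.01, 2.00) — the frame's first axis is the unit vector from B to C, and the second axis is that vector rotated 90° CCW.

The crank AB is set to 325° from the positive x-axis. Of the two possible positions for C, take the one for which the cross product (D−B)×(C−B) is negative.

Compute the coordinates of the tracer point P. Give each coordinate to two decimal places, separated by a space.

A=(0,0), D=(10.00,0)
B = A + 2.00·(cos325°, sin325°) = (1.6383, -1.1472)
|BD| = 8.4400
circle(B,8.00) ∩ circle(D,10.00): a=2.0873, h=7.7229
  candidates: C₊=(2.6566,6.7878) cross=65.181; C₋=(4.7559,-8.5147) cross=-65.181
  mode - wants cross < 0 → take C=(4.7559,-8.5147) (cross=-65.181)
ex = (C−B)/|BC| = (0.3897,-0.9209); ey = (0.9209,0.3897)
P = B + 1.01·ex + 2.00·ey = (3.8738,-1.2979)

3.87 -1.30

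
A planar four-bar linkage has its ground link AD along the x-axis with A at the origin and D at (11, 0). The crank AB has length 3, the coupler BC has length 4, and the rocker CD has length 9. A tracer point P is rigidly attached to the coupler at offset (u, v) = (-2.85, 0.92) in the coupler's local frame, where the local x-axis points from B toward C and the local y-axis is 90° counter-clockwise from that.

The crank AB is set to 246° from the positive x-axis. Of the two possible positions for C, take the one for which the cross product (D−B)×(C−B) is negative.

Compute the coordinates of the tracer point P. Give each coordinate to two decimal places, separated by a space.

-3.84 -1.30

A=(0,0), D=(11.00,0)
B = A + 3.00·(cos246°, sin246°) = (-1.2202, -2.7406)
|BD| = 12.5238
circle(B,4.00) ∩ circle(D,9.00): a=3.6668, h=1.5983
  candidates: C₊=(2.0080,-0.3787) cross=20.016; C₋=(2.7075,-3.4977) cross=-20.016
  mode - wants cross < 0 → take C=(2.7075,-3.4977) (cross=-20.016)
ex = (C−B)/|BC| = (0.9819,-0.1893); ey = (0.1893,0.9819)
P = B + -2.85·ex + 0.92·ey = (-3.8446,-1.2978)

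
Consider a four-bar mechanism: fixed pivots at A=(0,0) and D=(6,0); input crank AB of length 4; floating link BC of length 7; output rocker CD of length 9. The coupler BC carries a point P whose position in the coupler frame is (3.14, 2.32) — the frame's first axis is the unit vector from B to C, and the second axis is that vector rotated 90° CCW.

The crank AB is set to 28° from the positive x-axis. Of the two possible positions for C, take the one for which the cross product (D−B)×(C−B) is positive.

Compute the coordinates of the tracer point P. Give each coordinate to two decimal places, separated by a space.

1.57 5.25

A=(0,0), D=(6.00,0)
B = A + 4.00·(cos28°, sin28°) = (3.5318, 1.8779)
|BD| = 3.1014
circle(B,7.00) ∩ circle(D,9.00): a=-3.6083, h=5.9983
  candidates: C₊=(4.2921,8.8365) cross=18.603; C₋=(-2.9719,-0.7110) cross=-18.603
  mode + wants cross > 0 → take C=(4.2921,8.8365) (cross=18.603)
ex = (C−B)/|BC| = (0.1086,0.9941); ey = (-0.9941,0.1086)
P = B + 3.14·ex + 2.32·ey = (1.5666,5.2513)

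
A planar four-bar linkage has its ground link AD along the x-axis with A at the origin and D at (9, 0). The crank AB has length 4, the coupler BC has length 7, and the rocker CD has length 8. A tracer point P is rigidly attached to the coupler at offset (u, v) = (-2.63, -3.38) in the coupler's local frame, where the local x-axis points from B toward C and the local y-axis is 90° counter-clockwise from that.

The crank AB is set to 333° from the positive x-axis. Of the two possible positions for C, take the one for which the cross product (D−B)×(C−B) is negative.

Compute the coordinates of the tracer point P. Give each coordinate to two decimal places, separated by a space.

A=(0,0), D=(9.00,0)
B = A + 4.00·(cos333°, sin333°) = (3.5640, -1.8160)
|BD| = 5.7313
circle(B,7.00) ∩ circle(D,8.00): a=1.5570, h=6.8246
  candidates: C₊=(2.8784,5.1504) cross=39.114; C₋=(7.2032,-7.7956) cross=-39.114
  mode - wants cross < 0 → take C=(7.2032,-7.7956) (cross=-39.114)
ex = (C−B)/|BC| = (0.5199,-0.8542); ey = (0.8542,0.5199)
P = B + -2.63·ex + -3.38·ey = (-0.6906,-1.3265)

-0.69 -1.33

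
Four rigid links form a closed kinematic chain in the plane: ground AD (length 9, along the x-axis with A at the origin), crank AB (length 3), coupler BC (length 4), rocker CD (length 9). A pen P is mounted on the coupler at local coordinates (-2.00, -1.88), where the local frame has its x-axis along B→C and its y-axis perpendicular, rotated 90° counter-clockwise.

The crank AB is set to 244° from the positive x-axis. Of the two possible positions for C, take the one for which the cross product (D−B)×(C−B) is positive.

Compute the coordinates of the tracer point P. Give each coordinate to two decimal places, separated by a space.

-0.24 -5.22

A=(0,0), D=(9.00,0)
B = A + 3.00·(cos244°, sin244°) = (-1.3151, -2.6964)
|BD| = 10.6617
circle(B,4.00) ∩ circle(D,9.00): a=2.2826, h=3.2848
  candidates: C₊=(0.0625,1.0589) cross=35.022; C₋=(1.7240,-5.2971) cross=-35.022
  mode + wants cross > 0 → take C=(0.0625,1.0589) (cross=35.022)
ex = (C−B)/|BC| = (0.3444,0.9388); ey = (-0.9388,0.3444)
P = B + -2.00·ex + -1.88·ey = (-0.2389,-5.2215)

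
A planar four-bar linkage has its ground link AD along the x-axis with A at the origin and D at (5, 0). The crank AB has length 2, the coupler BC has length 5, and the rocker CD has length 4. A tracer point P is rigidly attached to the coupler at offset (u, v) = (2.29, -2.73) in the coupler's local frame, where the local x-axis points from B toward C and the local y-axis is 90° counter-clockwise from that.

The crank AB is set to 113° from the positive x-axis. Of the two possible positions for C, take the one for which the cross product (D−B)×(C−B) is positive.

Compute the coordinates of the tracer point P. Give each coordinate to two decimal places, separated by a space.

A=(0,0), D=(5.00,0)
B = A + 2.00·(cos113°, sin113°) = (-0.7815, 1.8410)
|BD| = 6.0675
circle(B,5.00) ∩ circle(D,4.00): a=3.7754, h=3.2782
  candidates: C₊=(3.8106,3.8191) cross=19.890; C₋=(1.8213,-2.4281) cross=-19.890
  mode + wants cross > 0 → take C=(3.8106,3.8191) (cross=19.890)
ex = (C−B)/|BC| = (0.9184,0.3956); ey = (-0.3956,0.9184)
P = B + 2.29·ex + -2.73·ey = (2.4017,0.2397)

2.40 0.24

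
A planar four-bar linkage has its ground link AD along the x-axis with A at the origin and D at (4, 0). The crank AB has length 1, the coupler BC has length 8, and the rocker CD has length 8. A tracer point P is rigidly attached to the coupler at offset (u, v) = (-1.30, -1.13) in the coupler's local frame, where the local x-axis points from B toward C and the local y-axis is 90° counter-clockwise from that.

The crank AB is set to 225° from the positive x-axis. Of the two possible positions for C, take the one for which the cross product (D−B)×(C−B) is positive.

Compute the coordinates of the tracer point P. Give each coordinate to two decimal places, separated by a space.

0.21 -2.16

A=(0,0), D=(4.00,0)
B = A + 1.00·(cos225°, sin225°) = (-0.7071, -0.7071)
|BD| = 4.7599
circle(B,8.00) ∩ circle(D,8.00): a=2.3800, h=7.6378
  candidates: C₊=(0.5118,7.1995) cross=36.355; C₋=(2.7811,-7.9066) cross=-36.355
  mode + wants cross > 0 → take C=(0.5118,7.1995) (cross=36.355)
ex = (C−B)/|BC| = (0.1524,0.9883); ey = (-0.9883,0.1524)
P = B + -1.30·ex + -1.13·ey = (0.2116,-2.1641)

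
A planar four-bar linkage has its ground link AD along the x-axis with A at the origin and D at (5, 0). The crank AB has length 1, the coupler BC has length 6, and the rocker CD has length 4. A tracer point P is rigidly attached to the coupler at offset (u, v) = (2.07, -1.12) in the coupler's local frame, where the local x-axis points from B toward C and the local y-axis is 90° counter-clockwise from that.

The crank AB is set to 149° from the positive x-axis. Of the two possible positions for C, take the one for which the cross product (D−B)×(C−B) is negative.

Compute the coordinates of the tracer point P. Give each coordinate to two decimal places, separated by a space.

A=(0,0), D=(5.00,0)
B = A + 1.00·(cos149°, sin149°) = (-0.8572, 0.5150)
|BD| = 5.8798
circle(B,6.00) ∩ circle(D,4.00): a=4.6406, h=3.8032
  candidates: C₊=(4.0988,3.8972) cross=22.362; C₋=(3.4325,-3.6801) cross=-22.362
  mode - wants cross < 0 → take C=(3.4325,-3.6801) (cross=-22.362)
ex = (C−B)/|BC| = (0.7149,-0.6992); ey = (0.6992,0.7149)
P = B + 2.07·ex + -1.12·ey = (-0.1603,-1.7330)

-0.16 -1.73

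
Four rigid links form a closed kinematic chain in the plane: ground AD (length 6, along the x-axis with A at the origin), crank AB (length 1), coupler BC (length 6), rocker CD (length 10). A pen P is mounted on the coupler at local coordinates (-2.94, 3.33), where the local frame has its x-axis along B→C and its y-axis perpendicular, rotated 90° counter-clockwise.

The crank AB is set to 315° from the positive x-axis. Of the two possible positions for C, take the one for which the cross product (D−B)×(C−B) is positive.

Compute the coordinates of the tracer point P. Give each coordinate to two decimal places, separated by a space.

0.14 -5.11

A=(0,0), D=(6.00,0)
B = A + 1.00·(cos315°, sin315°) = (0.7071, -0.7071)
|BD| = 5.3399
circle(B,6.00) ∩ circle(D,10.00): a=-3.3226, h=4.9960
  candidates: C₊=(-3.2478,3.8049) cross=26.678; C₋=(-1.9247,-6.0991) cross=-26.678
  mode + wants cross > 0 → take C=(-3.2478,3.8049) (cross=26.678)
ex = (C−B)/|BC| = (-0.6592,0.7520); ey = (-0.7520,-0.6592)
P = B + -2.94·ex + 3.33·ey = (0.1409,-5.1130)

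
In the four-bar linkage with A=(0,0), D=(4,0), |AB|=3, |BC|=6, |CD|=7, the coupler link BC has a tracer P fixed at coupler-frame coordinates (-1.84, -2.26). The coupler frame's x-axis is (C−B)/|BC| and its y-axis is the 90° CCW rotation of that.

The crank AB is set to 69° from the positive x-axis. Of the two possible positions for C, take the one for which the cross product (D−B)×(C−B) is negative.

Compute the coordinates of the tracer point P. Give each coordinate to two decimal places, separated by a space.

A=(0,0), D=(4.00,0)
B = A + 3.00·(cos69°, sin69°) = (1.0751, 2.8007)
|BD| = 4.0496
circle(B,6.00) ∩ circle(D,7.00): a=0.4197, h=5.9853
  candidates: C₊=(5.5177,6.8335) cross=24.238; C₋=(-2.7613,-1.8125) cross=-24.238
  mode - wants cross < 0 → take C=(-2.7613,-1.8125) (cross=-24.238)
ex = (C−B)/|BC| = (-0.6394,-0.7689); ey = (0.7689,-0.6394)
P = B + -1.84·ex + -2.26·ey = (0.5139,5.6605)

0.51 5.66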